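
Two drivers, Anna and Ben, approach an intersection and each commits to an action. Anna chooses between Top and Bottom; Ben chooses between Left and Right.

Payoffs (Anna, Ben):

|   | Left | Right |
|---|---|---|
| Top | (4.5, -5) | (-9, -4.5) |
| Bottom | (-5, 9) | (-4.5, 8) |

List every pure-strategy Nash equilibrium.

(Top, Left): Ben prefers Right (-4.5 > -5) — not an equilibrium.
(Top, Right): Anna prefers Bottom (-4.5 > -9) — not an equilibrium.
(Bottom, Left): Anna prefers Top (4.5 > -5) — not an equilibrium.
(Bottom, Right): Ben prefers Left (9 > 8) — not an equilibrium.

none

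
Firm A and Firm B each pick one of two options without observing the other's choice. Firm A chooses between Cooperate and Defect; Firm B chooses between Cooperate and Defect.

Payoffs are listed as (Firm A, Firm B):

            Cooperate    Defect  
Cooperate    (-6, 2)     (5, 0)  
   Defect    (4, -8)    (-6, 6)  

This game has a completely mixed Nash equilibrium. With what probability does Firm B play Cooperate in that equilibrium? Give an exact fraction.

Let q be the probability that Firm B plays Cooperate. In a completely mixed equilibrium, Firm A must be indifferent between Cooperate and Defect.
Firm A's expected payoff from Cooperate is −6q + 5(1−q); from Defect it is 4q − 6(1−q).
Setting these equal: −11q + 5 = 10q − 6, so q = 11/21.

11/21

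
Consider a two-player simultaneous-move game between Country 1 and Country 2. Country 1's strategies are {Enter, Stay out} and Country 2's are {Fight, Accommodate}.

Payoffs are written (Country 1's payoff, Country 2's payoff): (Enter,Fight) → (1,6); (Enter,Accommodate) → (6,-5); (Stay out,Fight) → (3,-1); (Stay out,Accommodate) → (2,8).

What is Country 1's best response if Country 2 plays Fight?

Stay out

Against Fight, Country 1 earns 1 from Enter and 3 from Stay out.
So Stay out is the best response.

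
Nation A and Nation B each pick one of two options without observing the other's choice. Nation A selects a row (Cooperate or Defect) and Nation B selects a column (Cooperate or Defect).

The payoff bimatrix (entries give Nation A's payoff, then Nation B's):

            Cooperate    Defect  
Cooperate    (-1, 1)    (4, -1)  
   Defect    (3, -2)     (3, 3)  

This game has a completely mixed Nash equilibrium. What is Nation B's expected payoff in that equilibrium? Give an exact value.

First find x, the probability Nation A plays Cooperate, from Nation B's indifference between Cooperate and Defect: x − 2(1−x) = −x + 3(1−x), giving x = 5/7.
Since Nation B is indifferent in equilibrium, Nation B's expected payoff equals the payoff from either column against (5/7, 2/7). Using Cooperate: (5/7) − 2(2/7) = 1/7.

1/7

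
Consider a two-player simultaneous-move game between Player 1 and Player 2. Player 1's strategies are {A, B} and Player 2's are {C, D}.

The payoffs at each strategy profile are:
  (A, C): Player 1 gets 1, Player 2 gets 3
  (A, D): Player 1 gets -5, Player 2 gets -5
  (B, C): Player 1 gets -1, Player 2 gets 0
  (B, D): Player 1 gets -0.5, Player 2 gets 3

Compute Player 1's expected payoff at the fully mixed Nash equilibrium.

First find y, the probability Player 2 plays C, from Player 1's indifference between A and B: y − 5(1−y) = −y − 0.5(1−y), giving y = 9/13.
Since Player 1 is indifferent in equilibrium, Player 1's expected payoff equals the payoff from either row against (9/13, 4/13). Using A: (9/13) − 5(4/13) = -11/13.

-11/13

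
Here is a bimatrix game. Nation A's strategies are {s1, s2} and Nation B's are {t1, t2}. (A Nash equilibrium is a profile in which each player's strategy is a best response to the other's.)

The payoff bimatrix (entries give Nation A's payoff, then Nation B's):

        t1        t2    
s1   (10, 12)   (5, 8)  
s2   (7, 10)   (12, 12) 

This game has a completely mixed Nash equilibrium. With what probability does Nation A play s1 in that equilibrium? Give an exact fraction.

1/3

Let r be the probability that Nation A plays s1. In a completely mixed equilibrium, Nation B must be indifferent between t1 and t2.
Nation B's expected payoff from t1 is 12r + 10(1−r); from t2 it is 8r + 12(1−r).
Setting these equal: 2r + 10 = −4r + 12, so r = 1/3.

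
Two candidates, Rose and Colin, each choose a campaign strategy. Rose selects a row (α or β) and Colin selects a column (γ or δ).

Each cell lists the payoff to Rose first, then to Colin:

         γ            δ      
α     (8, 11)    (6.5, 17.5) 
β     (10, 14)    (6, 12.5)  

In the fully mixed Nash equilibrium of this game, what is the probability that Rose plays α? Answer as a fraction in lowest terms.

3/16

Let p be the probability that Rose plays α. In a completely mixed equilibrium, Colin must be indifferent between γ and δ.
Colin's expected payoff from γ is 11p + 14(1−p); from δ it is 17.5p + 12.5(1−p).
Setting these equal: −3p + 14 = 5p + 12.5, so p = 3/16.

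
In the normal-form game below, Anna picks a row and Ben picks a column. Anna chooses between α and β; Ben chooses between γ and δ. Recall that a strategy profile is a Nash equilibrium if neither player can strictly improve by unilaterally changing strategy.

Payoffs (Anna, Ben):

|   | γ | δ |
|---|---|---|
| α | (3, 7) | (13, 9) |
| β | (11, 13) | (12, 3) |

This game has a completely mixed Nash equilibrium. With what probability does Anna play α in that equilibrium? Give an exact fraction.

5/6

Let x be the probability that Anna plays α. In a completely mixed equilibrium, Ben must be indifferent between γ and δ.
Ben's expected payoff from γ is 7x + 13(1−x); from δ it is 9x + 3(1−x).
Setting these equal: −6x + 13 = 6x + 3, so x = 5/6.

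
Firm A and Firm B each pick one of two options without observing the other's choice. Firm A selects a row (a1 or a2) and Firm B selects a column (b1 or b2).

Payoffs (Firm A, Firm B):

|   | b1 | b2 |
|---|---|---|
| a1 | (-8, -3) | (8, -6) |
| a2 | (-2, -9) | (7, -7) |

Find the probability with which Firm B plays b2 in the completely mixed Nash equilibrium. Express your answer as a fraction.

6/7

Let c be the probability that Firm B plays b1. In a completely mixed equilibrium, Firm A must be indifferent between a1 and a2.
Firm A's expected payoff from a1 is −8c + 8(1−c); from a2 it is −2c + 7(1−c).
Setting these equal: −16c + 8 = −9c + 7, so c = 1/7.
Therefore Firm B plays b2 with probability 1 − 1/7 = 6/7.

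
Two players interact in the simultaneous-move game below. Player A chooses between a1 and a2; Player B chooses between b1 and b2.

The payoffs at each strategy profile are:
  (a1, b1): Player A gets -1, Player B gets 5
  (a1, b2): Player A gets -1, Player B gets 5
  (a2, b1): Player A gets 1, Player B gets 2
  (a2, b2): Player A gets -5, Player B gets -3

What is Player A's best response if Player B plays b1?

Against b1, Player A earns -1 from a1 and 1 from a2.
So a2 is the best response.

a2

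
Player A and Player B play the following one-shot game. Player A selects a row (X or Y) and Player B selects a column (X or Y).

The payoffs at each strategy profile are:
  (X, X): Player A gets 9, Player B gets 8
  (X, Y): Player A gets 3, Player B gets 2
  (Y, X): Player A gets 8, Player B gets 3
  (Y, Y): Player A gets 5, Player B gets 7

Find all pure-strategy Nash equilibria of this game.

(X, X) and (Y, Y)

(X, X): Player A gets 9 ≥ 8 from Y, and Player B gets 8 ≥ 2 from Y — Nash equilibrium.
(X, Y): Player A prefers Y (5 > 3); Player B prefers X (8 > 2) — not an equilibrium.
(Y, X): Player A prefers X (9 > 8); Player B prefers Y (7 > 3) — not an equilibrium.
(Y, Y): Player A gets 5 ≥ 3 from X, and Player B gets 7 ≥ 3 from X — Nash equilibrium.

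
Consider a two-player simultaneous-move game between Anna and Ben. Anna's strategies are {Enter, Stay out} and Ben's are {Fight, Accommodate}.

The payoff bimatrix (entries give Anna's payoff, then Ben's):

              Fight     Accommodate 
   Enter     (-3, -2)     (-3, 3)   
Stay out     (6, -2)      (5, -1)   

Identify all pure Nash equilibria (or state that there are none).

(Stay out, Accommodate)

(Enter, Fight): Anna prefers Stay out (6 > -3); Ben prefers Accommodate (3 > -2) — not an equilibrium.
(Enter, Accommodate): Anna prefers Stay out (5 > -3) — not an equilibrium.
(Stay out, Fight): Ben prefers Accommodate (-1 > -2) — not an equilibrium.
(Stay out, Accommodate): Anna gets 5 ≥ -3 from Enter, and Ben gets -1 ≥ -2 from Fight — Nash equilibrium.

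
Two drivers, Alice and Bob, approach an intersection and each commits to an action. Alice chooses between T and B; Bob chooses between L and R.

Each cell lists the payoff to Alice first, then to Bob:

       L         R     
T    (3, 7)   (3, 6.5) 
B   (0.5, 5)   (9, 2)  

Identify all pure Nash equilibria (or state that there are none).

(T, L): Alice gets 3 ≥ 0.5 from B, and Bob gets 7 ≥ 6.5 from R — Nash equilibrium.
(T, R): Alice prefers B (9 > 3); Bob prefers L (7 > 6.5) — not an equilibrium.
(B, L): Alice prefers T (3 > 0.5) — not an equilibrium.
(B, R): Bob prefers L (5 > 2) — not an equilibrium.

(T, L)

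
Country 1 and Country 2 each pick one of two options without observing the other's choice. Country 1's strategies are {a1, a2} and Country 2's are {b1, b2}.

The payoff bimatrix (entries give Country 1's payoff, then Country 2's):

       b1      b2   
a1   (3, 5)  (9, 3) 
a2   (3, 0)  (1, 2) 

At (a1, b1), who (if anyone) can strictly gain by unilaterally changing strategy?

Neither

Country 1 at (a1, b1) earns 3; deviating to a2 yields 3 — not better.
Country 2 earns 5; deviating to b2 yields 3 — not better.
Neither player can strictly improve; the profile is a Nash equilibrium.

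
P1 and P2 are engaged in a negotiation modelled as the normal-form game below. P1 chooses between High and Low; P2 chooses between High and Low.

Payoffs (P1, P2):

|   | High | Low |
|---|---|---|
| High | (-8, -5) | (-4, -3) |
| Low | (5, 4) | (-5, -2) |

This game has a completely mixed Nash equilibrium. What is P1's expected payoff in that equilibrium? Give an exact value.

-30/7

First find q, the probability P2 plays High, from P1's indifference between High and Low: −8q − 4(1−q) = 5q − 5(1−q), giving q = 1/14.
Since P1 is indifferent in equilibrium, P1's expected payoff equals the payoff from either row against (1/14, 13/14). Using High: −8(1/14) − 4(13/14) = -30/7.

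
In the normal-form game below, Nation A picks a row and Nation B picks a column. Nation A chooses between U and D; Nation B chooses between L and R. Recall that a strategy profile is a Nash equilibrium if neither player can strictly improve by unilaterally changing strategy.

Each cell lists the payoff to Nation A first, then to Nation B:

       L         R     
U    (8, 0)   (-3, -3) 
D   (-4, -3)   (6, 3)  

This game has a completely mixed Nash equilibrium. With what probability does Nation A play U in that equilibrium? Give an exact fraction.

2/3

Let x be the probability that Nation A plays U. In a completely mixed equilibrium, Nation B must be indifferent between L and R.
Nation B's expected payoff from L is −3(1−x); from R it is −3x + 3(1−x).
Setting these equal: 3x − 3 = −6x + 3, so x = 2/3.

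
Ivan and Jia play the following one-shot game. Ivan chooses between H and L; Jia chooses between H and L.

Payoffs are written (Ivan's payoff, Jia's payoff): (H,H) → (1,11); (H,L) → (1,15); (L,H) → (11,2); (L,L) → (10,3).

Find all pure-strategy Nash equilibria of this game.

(H, H): Ivan prefers L (11 > 1); Jia prefers L (15 > 11) — not an equilibrium.
(H, L): Ivan prefers L (10 > 1) — not an equilibrium.
(L, H): Jia prefers L (3 > 2) — not an equilibrium.
(L, L): Ivan gets 10 ≥ 1 from H, and Jia gets 3 ≥ 2 from H — Nash equilibrium.

(L, L)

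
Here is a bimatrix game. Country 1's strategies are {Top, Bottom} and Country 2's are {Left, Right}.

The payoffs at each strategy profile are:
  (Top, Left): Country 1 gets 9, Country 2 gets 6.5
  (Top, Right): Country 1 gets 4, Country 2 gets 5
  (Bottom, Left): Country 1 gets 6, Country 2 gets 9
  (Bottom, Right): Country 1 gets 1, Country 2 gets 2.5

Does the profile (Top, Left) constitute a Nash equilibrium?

Yes

At (Top, Left), Country 1 earns 9; switching to Bottom would give 6, so Country 1 has no profitable deviation.
Country 2 earns 6.5; switching to Right would give 5, so Country 2 has no profitable deviation.
Neither player can gain by a unilateral deviation, so this profile is a Nash equilibrium.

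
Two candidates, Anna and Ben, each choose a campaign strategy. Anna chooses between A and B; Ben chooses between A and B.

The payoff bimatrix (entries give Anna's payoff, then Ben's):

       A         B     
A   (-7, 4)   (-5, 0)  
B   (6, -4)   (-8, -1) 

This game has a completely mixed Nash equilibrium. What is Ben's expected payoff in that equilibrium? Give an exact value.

-4/7

First find x, the probability Anna plays A, from Ben's indifference between A and B: 4x − 4(1−x) = −(1−x), giving x = 3/7.
Since Ben is indifferent in equilibrium, Ben's expected payoff equals the payoff from either column against (3/7, 4/7). Using A: 4(3/7) − 4(4/7) = -4/7.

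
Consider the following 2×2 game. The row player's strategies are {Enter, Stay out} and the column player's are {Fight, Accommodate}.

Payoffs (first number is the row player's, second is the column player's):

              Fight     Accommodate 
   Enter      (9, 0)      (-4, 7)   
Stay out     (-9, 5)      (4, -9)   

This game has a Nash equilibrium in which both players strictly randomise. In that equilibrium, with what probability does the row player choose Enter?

Let r be the probability that the row player plays Enter. In a completely mixed equilibrium, the column player must be indifferent between Fight and Accommodate.
The column player's expected payoff from Fight is 5(1−r); from Accommodate it is 7r − 9(1−r).
Setting these equal: −5r + 5 = 16r − 9, so r = 2/3.

2/3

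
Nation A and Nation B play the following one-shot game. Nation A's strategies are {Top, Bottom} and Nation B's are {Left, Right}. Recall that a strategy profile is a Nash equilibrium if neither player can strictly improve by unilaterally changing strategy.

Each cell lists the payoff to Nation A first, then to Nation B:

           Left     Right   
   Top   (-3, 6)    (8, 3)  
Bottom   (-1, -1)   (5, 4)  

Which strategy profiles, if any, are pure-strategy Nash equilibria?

(Top, Left): Nation A prefers Bottom (-1 > -3) — not an equilibrium.
(Top, Right): Nation B prefers Left (6 > 3) — not an equilibrium.
(Bottom, Left): Nation B prefers Right (4 > -1) — not an equilibrium.
(Bottom, Right): Nation A prefers Top (8 > 5) — not an equilibrium.

none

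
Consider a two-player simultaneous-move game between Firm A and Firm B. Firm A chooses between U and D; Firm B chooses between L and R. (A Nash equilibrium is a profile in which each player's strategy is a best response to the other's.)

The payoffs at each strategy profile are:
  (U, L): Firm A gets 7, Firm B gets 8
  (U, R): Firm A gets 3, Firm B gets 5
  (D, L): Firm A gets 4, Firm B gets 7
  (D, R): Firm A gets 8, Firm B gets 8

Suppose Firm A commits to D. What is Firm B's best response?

Against D, Firm B earns 7 from L and 8 from R.
So R is the best response.

R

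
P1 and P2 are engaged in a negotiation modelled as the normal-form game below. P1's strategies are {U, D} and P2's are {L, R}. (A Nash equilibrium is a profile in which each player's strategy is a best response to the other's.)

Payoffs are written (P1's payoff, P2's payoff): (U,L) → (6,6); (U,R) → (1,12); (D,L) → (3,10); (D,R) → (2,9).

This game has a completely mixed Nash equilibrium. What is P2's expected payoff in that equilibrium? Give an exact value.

First find p, the probability P1 plays U, from P2's indifference between L and R: 6p + 10(1−p) = 12p + 9(1−p), giving p = 1/7.
Since P2 is indifferent in equilibrium, P2's expected payoff equals the payoff from either column against (1/7, 6/7). Using L: 6(1/7) + 10(6/7) = 66/7.

66/7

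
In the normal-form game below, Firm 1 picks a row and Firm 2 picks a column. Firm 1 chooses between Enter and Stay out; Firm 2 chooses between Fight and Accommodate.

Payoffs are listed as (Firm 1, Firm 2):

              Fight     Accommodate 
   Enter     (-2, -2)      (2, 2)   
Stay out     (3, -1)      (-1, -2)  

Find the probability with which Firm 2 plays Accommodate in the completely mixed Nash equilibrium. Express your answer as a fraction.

5/8

Let c be the probability that Firm 2 plays Fight. In a completely mixed equilibrium, Firm 1 must be indifferent between Enter and Stay out.
Firm 1's expected payoff from Enter is −2c + 2(1−c); from Stay out it is 3c − (1−c).
Setting these equal: −4c + 2 = 4c − 1, so c = 3/8.
Therefore Firm 2 plays Accommodate with probability 1 − 3/8 = 5/8.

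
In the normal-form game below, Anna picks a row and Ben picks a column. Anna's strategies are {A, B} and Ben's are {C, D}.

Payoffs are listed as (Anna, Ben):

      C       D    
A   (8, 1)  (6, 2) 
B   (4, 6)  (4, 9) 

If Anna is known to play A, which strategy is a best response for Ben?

D

Against A, Ben earns 1 from C and 2 from D.
So D is the best response.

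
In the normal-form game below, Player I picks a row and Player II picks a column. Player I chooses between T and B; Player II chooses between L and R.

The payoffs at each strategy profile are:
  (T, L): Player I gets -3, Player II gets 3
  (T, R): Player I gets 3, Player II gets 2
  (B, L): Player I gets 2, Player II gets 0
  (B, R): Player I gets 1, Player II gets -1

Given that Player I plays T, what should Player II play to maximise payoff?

L

Against T, Player II earns 3 from L and 2 from R.
So L is the best response.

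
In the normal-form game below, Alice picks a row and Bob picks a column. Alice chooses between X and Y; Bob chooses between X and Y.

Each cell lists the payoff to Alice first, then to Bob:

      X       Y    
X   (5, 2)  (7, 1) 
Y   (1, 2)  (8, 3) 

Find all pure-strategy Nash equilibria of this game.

(X, X) and (Y, Y)

(X, X): Alice gets 5 ≥ 1 from Y, and Bob gets 2 ≥ 1 from Y — Nash equilibrium.
(X, Y): Alice prefers Y (8 > 7); Bob prefers X (2 > 1) — not an equilibrium.
(Y, X): Alice prefers X (5 > 1); Bob prefers Y (3 > 2) — not an equilibrium.
(Y, Y): Alice gets 8 ≥ 7 from X, and Bob gets 3 ≥ 2 from X — Nash equilibrium.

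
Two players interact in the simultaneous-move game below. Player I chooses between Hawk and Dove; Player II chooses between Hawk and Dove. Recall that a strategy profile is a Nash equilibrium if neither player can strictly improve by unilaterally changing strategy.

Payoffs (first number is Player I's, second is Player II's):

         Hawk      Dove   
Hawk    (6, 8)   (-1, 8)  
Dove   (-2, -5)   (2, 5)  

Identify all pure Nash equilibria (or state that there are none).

(Hawk, Hawk) and (Dove, Dove)

(Hawk, Hawk): Player I gets 6 ≥ -2 from Dove, and Player II gets 8 ≥ 8 from Dove — Nash equilibrium.
(Hawk, Dove): Player I prefers Dove (2 > -1) — not an equilibrium.
(Dove, Hawk): Player I prefers Hawk (6 > -2); Player II prefers Dove (5 > -5) — not an equilibrium.
(Dove, Dove): Player I gets 2 ≥ -1 from Hawk, and Player II gets 5 ≥ -5 from Hawk — Nash equilibrium.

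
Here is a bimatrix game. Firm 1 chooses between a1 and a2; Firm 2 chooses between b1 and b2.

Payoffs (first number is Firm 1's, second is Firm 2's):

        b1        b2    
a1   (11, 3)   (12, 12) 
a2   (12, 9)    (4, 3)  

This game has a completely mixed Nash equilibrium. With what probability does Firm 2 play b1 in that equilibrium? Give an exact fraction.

Let c be the probability that Firm 2 plays b1. In a completely mixed equilibrium, Firm 1 must be indifferent between a1 and a2.
Firm 1's expected payoff from a1 is 11c + 12(1−c); from a2 it is 12c + 4(1−c).
Setting these equal: −c + 12 = 8c + 4, so c = 8/9.

8/9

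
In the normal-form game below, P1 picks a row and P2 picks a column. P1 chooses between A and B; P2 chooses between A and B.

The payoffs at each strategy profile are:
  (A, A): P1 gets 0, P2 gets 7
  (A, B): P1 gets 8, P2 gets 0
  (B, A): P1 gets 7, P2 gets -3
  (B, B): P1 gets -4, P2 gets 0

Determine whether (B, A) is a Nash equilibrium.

At (B, A), P1 earns 7; switching to A would give 0, so P1 has no profitable deviation.
P2 earns -3; switching to B would give 0, so P2 would deviate.
Since at least one player can profitably deviate, this is not a Nash equilibrium.

No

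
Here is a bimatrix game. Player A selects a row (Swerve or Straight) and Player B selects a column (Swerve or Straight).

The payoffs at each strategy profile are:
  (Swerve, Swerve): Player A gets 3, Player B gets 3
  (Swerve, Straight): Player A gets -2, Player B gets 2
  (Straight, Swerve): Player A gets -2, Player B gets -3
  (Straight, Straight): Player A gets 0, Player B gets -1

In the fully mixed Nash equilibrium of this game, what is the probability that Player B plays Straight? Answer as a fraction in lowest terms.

Let q be the probability that Player B plays Swerve. In a completely mixed equilibrium, Player A must be indifferent between Swerve and Straight.
Player A's expected payoff from Swerve is 3q − 2(1−q); from Straight it is −2q.
Setting these equal: 5q − 2 = −2q, so q = 2/7.
Therefore Player B plays Straight with probability 1 − 2/7 = 5/7.

5/7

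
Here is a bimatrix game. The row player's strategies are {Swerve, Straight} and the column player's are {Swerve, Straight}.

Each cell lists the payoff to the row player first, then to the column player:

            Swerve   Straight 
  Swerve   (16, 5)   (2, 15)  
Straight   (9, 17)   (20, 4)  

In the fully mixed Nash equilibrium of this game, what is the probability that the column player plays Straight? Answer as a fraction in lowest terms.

Let q be the probability that the column player plays Swerve. In a completely mixed equilibrium, the row player must be indifferent between Swerve and Straight.
The row player's expected payoff from Swerve is 16q + 2(1−q); from Straight it is 9q + 20(1−q).
Setting these equal: 14q + 2 = −11q + 20, so q = 18/25.
Therefore the column player plays Straight with probability 1 − 18/25 = 7/25.

7/25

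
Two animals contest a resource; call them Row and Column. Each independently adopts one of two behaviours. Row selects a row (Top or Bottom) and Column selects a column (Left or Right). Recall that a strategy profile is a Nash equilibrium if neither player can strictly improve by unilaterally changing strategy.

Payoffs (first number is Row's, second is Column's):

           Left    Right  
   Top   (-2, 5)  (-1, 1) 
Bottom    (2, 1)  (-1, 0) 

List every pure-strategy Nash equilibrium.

(Bottom, Left)

(Top, Left): Row prefers Bottom (2 > -2) — not an equilibrium.
(Top, Right): Column prefers Left (5 > 1) — not an equilibrium.
(Bottom, Left): Row gets 2 ≥ -2 from Top, and Column gets 1 ≥ 0 from Right — Nash equilibrium.
(Bottom, Right): Column prefers Left (1 > 0) — not an equilibrium.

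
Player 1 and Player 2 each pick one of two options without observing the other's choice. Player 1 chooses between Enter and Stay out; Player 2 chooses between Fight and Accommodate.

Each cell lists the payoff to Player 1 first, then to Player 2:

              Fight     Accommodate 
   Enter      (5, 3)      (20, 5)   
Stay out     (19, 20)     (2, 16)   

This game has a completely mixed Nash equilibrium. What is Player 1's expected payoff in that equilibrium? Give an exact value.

185/16

First find y, the probability Player 2 plays Fight, from Player 1's indifference between Enter and Stay out: 5y + 20(1−y) = 19y + 2(1−y), giving y = 9/16.
Since Player 1 is indifferent in equilibrium, Player 1's expected payoff equals the payoff from either row against (9/16, 7/16). Using Enter: 5(9/16) + 20(7/16) = 185/16.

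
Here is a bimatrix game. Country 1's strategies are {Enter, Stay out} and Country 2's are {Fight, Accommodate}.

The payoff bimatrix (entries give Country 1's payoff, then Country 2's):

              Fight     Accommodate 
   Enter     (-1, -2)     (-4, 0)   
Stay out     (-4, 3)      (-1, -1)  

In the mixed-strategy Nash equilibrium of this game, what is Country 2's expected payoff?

-1/3

First find p, the probability Country 1 plays Enter, from Country 2's indifference between Fight and Accommodate: −2p + 3(1−p) = −(1−p), giving p = 2/3.
Since Country 2 is indifferent in equilibrium, Country 2's expected payoff equals the payoff from either column against (2/3, 1/3). Using Fight: −2(2/3) + 3(1/3) = -1/3.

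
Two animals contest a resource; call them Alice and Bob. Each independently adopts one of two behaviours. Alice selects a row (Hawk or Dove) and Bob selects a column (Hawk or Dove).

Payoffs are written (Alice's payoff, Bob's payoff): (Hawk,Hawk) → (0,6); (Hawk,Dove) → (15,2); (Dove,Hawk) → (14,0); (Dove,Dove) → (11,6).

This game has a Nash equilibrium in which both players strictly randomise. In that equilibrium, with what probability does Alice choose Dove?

2/5

Let p be the probability that Alice plays Hawk. In a completely mixed equilibrium, Bob must be indifferent between Hawk and Dove.
Bob's expected payoff from Hawk is 6p; from Dove it is 2p + 6(1−p).
Setting these equal: 6p = −4p + 6, so p = 3/5.
Therefore Alice plays Dove with probability 1 − 3/5 = 2/5.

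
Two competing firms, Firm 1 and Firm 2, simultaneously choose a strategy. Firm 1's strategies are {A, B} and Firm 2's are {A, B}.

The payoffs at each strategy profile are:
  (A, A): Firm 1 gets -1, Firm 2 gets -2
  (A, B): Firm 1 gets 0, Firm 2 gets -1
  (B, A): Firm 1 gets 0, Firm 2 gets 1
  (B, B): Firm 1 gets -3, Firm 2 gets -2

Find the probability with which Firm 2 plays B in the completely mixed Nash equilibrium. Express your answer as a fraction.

Let q be the probability that Firm 2 plays A. In a completely mixed equilibrium, Firm 1 must be indifferent between A and B.
Firm 1's expected payoff from A is −q; from B it is −3(1−q).
Setting these equal: −q = 3q − 3, so q = 3/4.
Therefore Firm 2 plays B with probability 1 − 3/4 = 1/4.

1/4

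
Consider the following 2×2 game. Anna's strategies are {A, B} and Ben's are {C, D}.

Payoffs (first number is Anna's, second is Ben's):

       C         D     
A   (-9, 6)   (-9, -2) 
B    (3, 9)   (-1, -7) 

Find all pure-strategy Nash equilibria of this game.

(B, C)

(A, C): Anna prefers B (3 > -9) — not an equilibrium.
(A, D): Anna prefers B (-1 > -9); Ben prefers C (6 > -2) — not an equilibrium.
(B, C): Anna gets 3 ≥ -9 from A, and Ben gets 9 ≥ -7 from D — Nash equilibrium.
(B, D): Ben prefers C (9 > -7) — not an equilibrium.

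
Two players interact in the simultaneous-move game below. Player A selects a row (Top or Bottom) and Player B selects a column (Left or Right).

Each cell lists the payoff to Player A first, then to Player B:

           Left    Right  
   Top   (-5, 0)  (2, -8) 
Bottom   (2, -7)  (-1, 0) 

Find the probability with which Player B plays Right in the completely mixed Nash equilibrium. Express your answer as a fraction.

7/10

Let q be the probability that Player B plays Left. In a completely mixed equilibrium, Player A must be indifferent between Top and Bottom.
Player A's expected payoff from Top is −5q + 2(1−q); from Bottom it is 2q − (1−q).
Setting these equal: −7q + 2 = 3q − 1, so q = 3/10.
Therefore Player B plays Right with probability 1 − 3/10 = 7/10.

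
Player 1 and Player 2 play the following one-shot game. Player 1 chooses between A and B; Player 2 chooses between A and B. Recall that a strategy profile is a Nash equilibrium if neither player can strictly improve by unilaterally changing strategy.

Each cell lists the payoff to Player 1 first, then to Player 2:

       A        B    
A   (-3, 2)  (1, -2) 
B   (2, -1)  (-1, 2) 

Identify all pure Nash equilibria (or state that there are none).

(A, A): Player 1 prefers B (2 > -3) — not an equilibrium.
(A, B): Player 2 prefers A (2 > -2) — not an equilibrium.
(B, A): Player 2 prefers B (2 > -1) — not an equilibrium.
(B, B): Player 1 prefers A (1 > -1) — not an equilibrium.

none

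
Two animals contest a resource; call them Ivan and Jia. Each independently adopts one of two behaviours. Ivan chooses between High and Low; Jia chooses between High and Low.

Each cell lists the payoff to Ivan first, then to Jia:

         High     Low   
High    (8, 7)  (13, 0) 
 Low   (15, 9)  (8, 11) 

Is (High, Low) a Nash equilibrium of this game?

No

At (High, Low), Ivan earns 13; switching to Low would give 8, so Ivan has no profitable deviation.
Jia earns 0; switching to High would give 7, so Jia would deviate.
Since at least one player can profitably deviate, this is not a Nash equilibrium.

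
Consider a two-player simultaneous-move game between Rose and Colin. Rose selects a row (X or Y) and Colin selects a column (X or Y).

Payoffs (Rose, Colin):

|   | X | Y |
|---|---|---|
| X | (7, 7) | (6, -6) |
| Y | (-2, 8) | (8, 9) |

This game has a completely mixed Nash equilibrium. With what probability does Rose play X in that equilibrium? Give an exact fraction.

Let p be the probability that Rose plays X. In a completely mixed equilibrium, Colin must be indifferent between X and Y.
Colin's expected payoff from X is 7p + 8(1−p); from Y it is −6p + 9(1−p).
Setting these equal: −p + 8 = −15p + 9, so p = 1/14.

1/14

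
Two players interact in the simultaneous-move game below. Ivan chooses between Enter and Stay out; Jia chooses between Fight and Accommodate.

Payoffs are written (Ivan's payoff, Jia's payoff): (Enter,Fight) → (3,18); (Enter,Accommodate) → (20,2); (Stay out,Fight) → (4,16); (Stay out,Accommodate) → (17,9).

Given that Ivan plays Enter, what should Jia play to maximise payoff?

Against Enter, Jia earns 18 from Fight and 2 from Accommodate.
So Fight is the best response.

Fight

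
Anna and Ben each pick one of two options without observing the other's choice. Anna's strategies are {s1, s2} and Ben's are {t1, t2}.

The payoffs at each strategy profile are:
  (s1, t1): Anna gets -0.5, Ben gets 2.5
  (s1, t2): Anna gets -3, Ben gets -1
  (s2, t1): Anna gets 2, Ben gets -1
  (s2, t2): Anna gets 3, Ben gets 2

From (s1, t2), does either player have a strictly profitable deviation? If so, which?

Anna at (s1, t2) earns -3; deviating to s2 yields 3 — a strict improvement.
Ben earns -1; deviating to t1 yields 2.5 — a strict improvement.
Both Anna and Ben have strictly profitable deviations.

Both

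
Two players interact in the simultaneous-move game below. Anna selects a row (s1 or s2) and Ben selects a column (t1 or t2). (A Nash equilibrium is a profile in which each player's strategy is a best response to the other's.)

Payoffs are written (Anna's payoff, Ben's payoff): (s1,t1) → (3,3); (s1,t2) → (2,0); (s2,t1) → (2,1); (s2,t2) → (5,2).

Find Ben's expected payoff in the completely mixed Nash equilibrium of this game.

3/2

First find p, the probability Anna plays s1, from Ben's indifference between t1 and t2: 3p + (1−p) = 2(1−p), giving p = 1/4.
Since Ben is indifferent in equilibrium, Ben's expected payoff equals the payoff from either column against (1/4, 3/4). Using t1: 3(1/4) + (3/4) = 3/2.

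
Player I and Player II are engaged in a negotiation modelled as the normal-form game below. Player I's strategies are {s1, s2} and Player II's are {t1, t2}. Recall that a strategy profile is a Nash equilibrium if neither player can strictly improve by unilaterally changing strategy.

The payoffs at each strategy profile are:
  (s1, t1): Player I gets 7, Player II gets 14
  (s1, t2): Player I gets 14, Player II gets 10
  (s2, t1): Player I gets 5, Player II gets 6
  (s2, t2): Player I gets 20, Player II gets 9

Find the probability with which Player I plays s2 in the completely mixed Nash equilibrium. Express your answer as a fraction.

4/7

Let x be the probability that Player I plays s1. In a completely mixed equilibrium, Player II must be indifferent between t1 and t2.
Player II's expected payoff from t1 is 14x + 6(1−x); from t2 it is 10x + 9(1−x).
Setting these equal: 8x + 6 = x + 9, so x = 3/7.
Therefore Player I plays s2 with probability 1 − 3/7 = 4/7.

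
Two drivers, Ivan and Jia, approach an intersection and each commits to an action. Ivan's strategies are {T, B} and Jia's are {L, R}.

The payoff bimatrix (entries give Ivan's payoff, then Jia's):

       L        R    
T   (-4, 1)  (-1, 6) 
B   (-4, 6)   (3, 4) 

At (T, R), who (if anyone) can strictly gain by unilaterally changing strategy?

Ivan at (T, R) earns -1; deviating to B yields 3 — a strict improvement.
Jia earns 6; deviating to L yields 1 — not better.
Only Ivan has a strictly profitable deviation.

Ivan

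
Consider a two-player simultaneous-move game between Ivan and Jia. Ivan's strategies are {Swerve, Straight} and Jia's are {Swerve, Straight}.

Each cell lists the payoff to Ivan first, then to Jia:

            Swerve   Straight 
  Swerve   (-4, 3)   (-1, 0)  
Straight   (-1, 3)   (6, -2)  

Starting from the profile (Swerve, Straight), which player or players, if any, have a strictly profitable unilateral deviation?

Ivan at (Swerve, Straight) earns -1; deviating to Straight yields 6 — a strict improvement.
Jia earns 0; deviating to Swerve yields 3 — a strict improvement.
Both Ivan and Jia have strictly profitable deviations.

Both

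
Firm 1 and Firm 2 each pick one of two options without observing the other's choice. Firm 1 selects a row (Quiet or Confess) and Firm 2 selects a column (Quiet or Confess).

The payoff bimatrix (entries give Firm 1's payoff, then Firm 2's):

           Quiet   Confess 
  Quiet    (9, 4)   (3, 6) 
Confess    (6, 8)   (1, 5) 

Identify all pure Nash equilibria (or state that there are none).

(Quiet, Confess)

(Quiet, Quiet): Firm 2 prefers Confess (6 > 4) — not an equilibrium.
(Quiet, Confess): Firm 1 gets 3 ≥ 1 from Confess, and Firm 2 gets 6 ≥ 4 from Quiet — Nash equilibrium.
(Confess, Quiet): Firm 1 prefers Quiet (9 > 6) — not an equilibrium.
(Confess, Confess): Firm 1 prefers Quiet (3 > 1); Firm 2 prefers Quiet (8 > 5) — not an equilibrium.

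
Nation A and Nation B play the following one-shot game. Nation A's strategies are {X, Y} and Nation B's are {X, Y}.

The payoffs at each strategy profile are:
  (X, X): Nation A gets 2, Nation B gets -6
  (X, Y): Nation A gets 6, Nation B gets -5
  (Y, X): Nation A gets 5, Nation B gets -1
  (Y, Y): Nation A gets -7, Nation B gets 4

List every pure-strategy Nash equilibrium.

(X, Y)

(X, X): Nation A prefers Y (5 > 2); Nation B prefers Y (-5 > -6) — not an equilibrium.
(X, Y): Nation A gets 6 ≥ -7 from Y, and Nation B gets -5 ≥ -6 from X — Nash equilibrium.
(Y, X): Nation B prefers Y (4 > -1) — not an equilibrium.
(Y, Y): Nation A prefers X (6 > -7) — not an equilibrium.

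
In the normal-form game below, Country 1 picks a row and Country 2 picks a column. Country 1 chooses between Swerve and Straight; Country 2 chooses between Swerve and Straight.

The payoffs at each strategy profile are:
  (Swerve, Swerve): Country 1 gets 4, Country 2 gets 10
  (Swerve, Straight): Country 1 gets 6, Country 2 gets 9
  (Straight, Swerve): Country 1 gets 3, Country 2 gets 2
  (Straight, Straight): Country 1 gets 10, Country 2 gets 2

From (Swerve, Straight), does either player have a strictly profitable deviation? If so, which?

Country 1 at (Swerve, Straight) earns 6; deviating to Straight yields 10 — a strict improvement.
Country 2 earns 9; deviating to Swerve yields 10 — a strict improvement.
Both Country 1 and Country 2 have strictly profitable deviations.

Both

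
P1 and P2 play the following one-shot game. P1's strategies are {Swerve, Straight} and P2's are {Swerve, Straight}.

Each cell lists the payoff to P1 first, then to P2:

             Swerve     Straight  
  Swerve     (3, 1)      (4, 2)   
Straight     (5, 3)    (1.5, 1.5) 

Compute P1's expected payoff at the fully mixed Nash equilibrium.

First find y, the probability P2 plays Swerve, from P1's indifference between Swerve and Straight: 3y + 4(1−y) = 5y + 1.5(1−y), giving y = 5/9.
Since P1 is indifferent in equilibrium, P1's expected payoff equals the payoff from either row against (5/9, 4/9). Using Swerve: 3(5/9) + 4(4/9) = 31/9.

31/9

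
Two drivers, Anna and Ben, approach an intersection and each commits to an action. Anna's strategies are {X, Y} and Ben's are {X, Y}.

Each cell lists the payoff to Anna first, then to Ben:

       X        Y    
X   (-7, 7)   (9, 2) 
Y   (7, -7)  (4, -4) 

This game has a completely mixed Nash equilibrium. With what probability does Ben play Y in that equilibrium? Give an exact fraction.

Let q be the probability that Ben plays X. In a completely mixed equilibrium, Anna must be indifferent between X and Y.
Anna's expected payoff from X is −7q + 9(1−q); from Y it is 7q + 4(1−q).
Setting these equal: −16q + 9 = 3q + 4, so q = 5/19.
Therefore Ben plays Y with probability 1 − 5/19 = 14/19.

14/19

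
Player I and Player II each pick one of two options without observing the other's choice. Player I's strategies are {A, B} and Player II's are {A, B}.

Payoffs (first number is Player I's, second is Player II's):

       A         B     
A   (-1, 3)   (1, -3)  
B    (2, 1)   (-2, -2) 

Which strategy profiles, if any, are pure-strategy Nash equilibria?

(B, A)

(A, A): Player I prefers B (2 > -1) — not an equilibrium.
(A, B): Player II prefers A (3 > -3) — not an equilibrium.
(B, A): Player I gets 2 ≥ -1 from A, and Player II gets 1 ≥ -2 from B — Nash equilibrium.
(B, B): Player I prefers A (1 > -2); Player II prefers A (1 > -2) — not an equilibrium.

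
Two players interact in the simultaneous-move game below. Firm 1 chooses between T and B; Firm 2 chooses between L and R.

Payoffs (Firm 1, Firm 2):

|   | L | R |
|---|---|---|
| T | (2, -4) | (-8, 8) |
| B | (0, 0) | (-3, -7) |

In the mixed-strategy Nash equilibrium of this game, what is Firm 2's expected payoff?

First find x, the probability Firm 1 plays T, from Firm 2's indifference between L and R: −4x = 8x − 7(1−x), giving x = 7/19.
Since Firm 2 is indifferent in equilibrium, Firm 2's expected payoff equals the payoff from either column against (7/19, 12/19). Using L: −4(7/19) = -28/19.

-28/19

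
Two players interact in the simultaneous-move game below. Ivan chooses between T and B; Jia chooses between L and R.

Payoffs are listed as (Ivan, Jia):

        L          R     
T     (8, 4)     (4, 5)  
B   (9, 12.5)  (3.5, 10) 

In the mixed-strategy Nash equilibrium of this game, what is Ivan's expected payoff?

First find y, the probability Jia plays L, from Ivan's indifference between T and B: 8y + 4(1−y) = 9y + 3.5(1−y), giving y = 1/3.
Since Ivan is indifferent in equilibrium, Ivan's expected payoff equals the payoff from either row against (1/3, 2/3). Using T: 8(1/3) + 4(2/3) = 16/3.

16/3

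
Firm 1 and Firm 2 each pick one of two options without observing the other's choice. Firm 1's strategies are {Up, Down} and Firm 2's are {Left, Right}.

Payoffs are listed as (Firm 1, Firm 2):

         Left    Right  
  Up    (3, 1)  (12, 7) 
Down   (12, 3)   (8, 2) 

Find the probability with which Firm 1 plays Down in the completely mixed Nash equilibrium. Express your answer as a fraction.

6/7

Let p be the probability that Firm 1 plays Up. In a completely mixed equilibrium, Firm 2 must be indifferent between Left and Right.
Firm 2's expected payoff from Left is p + 3(1−p); from Right it is 7p + 2(1−p).
Setting these equal: −2p + 3 = 5p + 2, so p = 1/7.
Therefore Firm 1 plays Down with probability 1 − 1/7 = 6/7.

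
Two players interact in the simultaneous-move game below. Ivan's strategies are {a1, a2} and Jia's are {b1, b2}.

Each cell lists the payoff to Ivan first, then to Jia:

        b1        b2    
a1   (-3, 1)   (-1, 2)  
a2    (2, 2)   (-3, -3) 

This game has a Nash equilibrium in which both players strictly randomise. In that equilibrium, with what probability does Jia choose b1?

2/7

Let q be the probability that Jia plays b1. In a completely mixed equilibrium, Ivan must be indifferent between a1 and a2.
Ivan's expected payoff from a1 is −3q − (1−q); from a2 it is 2q − 3(1−q).
Setting these equal: −2q − 1 = 5q − 3, so q = 2/7.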